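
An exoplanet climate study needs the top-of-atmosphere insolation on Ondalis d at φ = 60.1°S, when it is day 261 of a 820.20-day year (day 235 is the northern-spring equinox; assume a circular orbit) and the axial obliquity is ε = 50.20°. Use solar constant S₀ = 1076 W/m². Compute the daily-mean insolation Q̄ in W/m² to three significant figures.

Solar longitude: λ_s = 360° × (261 − 235)/820.20 = 11.412°.
sin δ = sin 50.20° × sin 11.412° = 0.15201, so δ = +8.744°.
cos H₀ = −tan(-60.1°) tan(+8.744°) = 0.2675, H₀ = 1.3000 rad.
Bracket: H₀ sin φ sin δ + cos φ cos δ sin H₀ = 1.3000×-0.86690×0.15201 + 0.49849×0.98838×0.96357 = -0.171311 + 0.474749 = 0.303438.
Q̄ = (S₀/π) × [bracket] = (1076/π) × 0.303438 = 103.9 W/m².

Q̄ ≈ 104 W/m²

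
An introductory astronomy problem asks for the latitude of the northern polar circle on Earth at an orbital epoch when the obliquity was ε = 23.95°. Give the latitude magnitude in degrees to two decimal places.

The polar circle is the lowest latitude that experiences at least one full rotation of continuous daylight at the northern-summer solstice; it lies at |φ| = 90° − ε = 90° − 23.95° = 66.05°.

66.05°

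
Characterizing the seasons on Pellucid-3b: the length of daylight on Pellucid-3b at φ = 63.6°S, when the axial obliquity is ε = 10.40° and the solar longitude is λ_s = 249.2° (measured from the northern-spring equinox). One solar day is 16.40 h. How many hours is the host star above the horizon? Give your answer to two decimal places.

Solar declination: sin δ = sin ε · sin λ_s = sin 10.40° × sin 249.2° = -0.16875, so δ = -9.715°.
cos H₀ = −tan φ · tan δ = −tan(-63.6°) × tan(-9.715°) = -0.3449, so H₀ = 1.9229 rad = 110.18°.
Daylight = 2H₀/(2π) × 16.40 h = (1.9229/π) × 16.40 = 10.04 h.

10.04 h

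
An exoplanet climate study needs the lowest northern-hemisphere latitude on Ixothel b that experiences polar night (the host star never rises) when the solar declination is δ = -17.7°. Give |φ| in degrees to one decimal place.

Polar night requires cos H₀ = −tan φ tan δ ≥ 1, i.e. tan φ tan δ ≤ −1.
The boundary is |tan φ| · |tan δ| = 1, so |φ| = 90° − |δ| = 90° − 17.7° = 72.3° in the northern hemisphere.

|φ| = 72.3°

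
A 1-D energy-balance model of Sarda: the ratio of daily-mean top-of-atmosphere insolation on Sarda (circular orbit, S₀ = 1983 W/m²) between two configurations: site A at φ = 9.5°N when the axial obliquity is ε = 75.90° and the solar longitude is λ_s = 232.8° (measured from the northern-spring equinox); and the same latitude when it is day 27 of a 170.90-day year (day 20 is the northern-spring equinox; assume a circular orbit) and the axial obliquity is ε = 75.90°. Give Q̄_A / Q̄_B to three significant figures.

Q̄_A / Q̄_B ≈ 0.430

— Configuration A (φ=+9.5°):
Solar declination: sin δ = sin ε · sin λ_s = sin 75.90° × sin 232.8° = -0.77253, so δ = -50.582°.
cos H₀ = −tan(+9.5°) tan(-50.582°) = 0.2036, H₀ = 1.3658 rad.
Bracket: H₀ sin φ sin δ + cos φ cos δ sin H₀ = 1.3658×0.16505×-0.77253 + 0.98629×0.63498×0.97906 = -0.174148 + 0.613160 = 0.439012.
Q̄ = (S₀/π) × [bracket] = (1983/π) × 0.439012 = 277.11 W/m².
— Configuration B (φ=+9.5°):
Solar longitude: λ_s = 360° × (27 − 20)/170.90 = 14.745°.
sin δ = sin 75.90° × sin 14.745° = 0.24686, so δ = +14.292°.
cos H₀ = −tan(+9.5°) tan(+14.292°) = -0.0426, H₀ = 1.6134 rad.
Bracket: H₀ sin φ sin δ + cos φ cos δ sin H₀ = 1.6134×0.16505×0.24686 + 0.98629×0.96905×0.99909 = 0.065737 + 0.954895 = 1.020632.
Q̄ = (S₀/π) × [bracket] = (1983/π) × 1.020632 = 644.23 W/m².
Ratio Q̄_A / Q̄_B = 277.11 / 644.23 = 0.4301.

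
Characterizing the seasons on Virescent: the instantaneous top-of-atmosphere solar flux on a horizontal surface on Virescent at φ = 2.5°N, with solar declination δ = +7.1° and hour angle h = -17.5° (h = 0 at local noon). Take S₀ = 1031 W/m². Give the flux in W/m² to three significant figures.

cos θ_z = sin φ sin δ + cos φ cos δ cos h = 0.005391 + 0.945503 = 0.950894.
Flux = S₀ · cos θ_z = 1031 × 0.950894 = 980.4 W/m².

980 W/m²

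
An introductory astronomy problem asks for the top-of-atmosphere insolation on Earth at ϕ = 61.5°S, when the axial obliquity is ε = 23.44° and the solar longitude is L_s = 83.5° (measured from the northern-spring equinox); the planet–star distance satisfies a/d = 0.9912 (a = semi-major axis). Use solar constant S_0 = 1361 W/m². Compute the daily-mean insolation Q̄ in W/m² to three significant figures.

Q̄ ≈ 16.8 W/m²

Solar declination: sin δ = sin ε · sin L_s = sin 23.44° × sin 83.5° = 0.39523, so δ = +23.280°.
cos h₀ = −tan(-61.5°) tan(+23.280°) = 0.7924, h₀ = 0.6560 rad.
Bracket: h₀ sin ϕ sin δ + cos ϕ cos δ sin h₀ = 0.6560×-0.87882×0.39523 + 0.47716×0.91858×0.60994 = -0.227852 + 0.267343 = 0.039491.
Inverse-square distance factor (a/d)² = 0.9912² = 0.982477.
Q̄ = (S_0/π) × 0.982477 × [bracket] = (1361/π) × 0.982477 × 0.039491 = 16.81 W/m².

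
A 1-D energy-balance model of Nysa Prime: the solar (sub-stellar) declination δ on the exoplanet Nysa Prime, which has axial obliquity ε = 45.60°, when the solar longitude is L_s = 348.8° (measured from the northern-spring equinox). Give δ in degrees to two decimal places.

sin δ = sin ε · sin L_s = sin 45.60° × sin 348.8° = -0.138775.
δ = arcsin(-0.138775) = -7.98°.

δ = -7.98°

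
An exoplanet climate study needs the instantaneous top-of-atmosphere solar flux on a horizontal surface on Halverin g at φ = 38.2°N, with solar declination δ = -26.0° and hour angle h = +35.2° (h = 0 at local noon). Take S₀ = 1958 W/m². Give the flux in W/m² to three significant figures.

cos θ_z = sin φ sin δ + cos φ cos δ cos h = -0.271092 + 0.577169 = 0.306077.
Flux = S₀ · cos θ_z = 1958 × 0.306077 = 599.3 W/m².

599 W/m²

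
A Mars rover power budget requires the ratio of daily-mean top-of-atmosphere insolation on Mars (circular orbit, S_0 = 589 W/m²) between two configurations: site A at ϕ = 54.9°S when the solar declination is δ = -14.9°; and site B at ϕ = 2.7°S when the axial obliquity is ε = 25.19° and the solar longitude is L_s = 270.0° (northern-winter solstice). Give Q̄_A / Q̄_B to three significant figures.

Q̄_A / Q̄_B ≈ 0.990

— Configuration A (ϕ=-54.9°):
cos h₀ = −tan(-54.9°) tan(-14.900°) = -0.3786, h₀ = 1.9591 rad.
Bracket: h₀ sin ϕ sin δ + cos ϕ cos δ sin h₀ = 1.9591×-0.81815×-0.25713 + 0.57501×0.96638×0.92556 = 0.412138 + 0.514313 = 0.926451.
Q̄ = (S_0/π) × [bracket] = (589/π) × 0.926451 = 173.70 W/m².
— Configuration B (ϕ=-2.7°):
Solar declination: sin δ = sin ε · sin L_s = sin 25.19° × sin 270.0° = -0.42562, so δ = -25.190°.
cos h₀ = −tan(-2.7°) tan(-25.190°) = -0.0222, h₀ = 1.5930 rad.
Bracket: h₀ sin ϕ sin δ + cos ϕ cos δ sin h₀ = 1.5930×-0.04711×-0.42562 + 0.99889×0.90490×0.99975 = 0.031941 + 0.903670 = 0.935611.
Q̄ = (S_0/π) × [bracket] = (589/π) × 0.935611 = 175.41 W/m².
Ratio Q̄_A / Q̄_B = 173.70 / 175.41 = 0.9903.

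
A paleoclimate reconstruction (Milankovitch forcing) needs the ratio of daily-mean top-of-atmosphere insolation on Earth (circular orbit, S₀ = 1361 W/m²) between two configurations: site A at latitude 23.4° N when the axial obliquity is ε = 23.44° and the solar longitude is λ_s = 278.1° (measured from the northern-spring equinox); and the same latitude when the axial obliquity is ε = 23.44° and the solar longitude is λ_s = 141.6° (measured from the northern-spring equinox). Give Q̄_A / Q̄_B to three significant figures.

— Configuration A (φ=+23.4°):
Solar declination: sin δ = sin ε · sin λ_s = sin 23.44° × sin 278.1° = -0.39382, so δ = -23.192°.
cos H₀ = −tan(+23.4°) tan(-23.192°) = 0.1854, H₀ = 1.3843 rad.
Bracket: H₀ sin φ sin δ + cos φ cos δ sin H₀ = 1.3843×0.39715×-0.39382 + 0.91775×0.91919×0.98266 = -0.216512 + 0.828959 = 0.612447.
Q̄ = (S₀/π) × [bracket] = (1361/π) × 0.612447 = 265.32 W/m².
— Configuration B (φ=+23.4°):
Solar declination: sin δ = sin ε · sin λ_s = sin 23.44° × sin 141.6° = 0.24709, so δ = +14.305°.
cos H₀ = −tan(+23.4°) tan(+14.305°) = -0.1103, H₀ = 1.6814 rad.
Bracket: H₀ sin φ sin δ + cos φ cos δ sin H₀ = 1.6814×0.39715×0.24709 + 0.91775×0.96899×0.99389 = 0.164999 + 0.883857 = 1.048856.
Q̄ = (S₀/π) × [bracket] = (1361/π) × 1.048856 = 454.39 W/m².
Ratio Q̄_A / Q̄_B = 265.32 / 454.39 = 0.5839.

Q̄_A / Q̄_B ≈ 0.584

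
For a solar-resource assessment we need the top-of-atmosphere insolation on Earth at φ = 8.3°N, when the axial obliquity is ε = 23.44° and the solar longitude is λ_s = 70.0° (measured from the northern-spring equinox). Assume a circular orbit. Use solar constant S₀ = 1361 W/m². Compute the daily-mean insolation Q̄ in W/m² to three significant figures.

Q̄ ≈ 435 W/m²

Solar declination: sin δ = sin ε · sin λ_s = sin 23.44° × sin 70.0° = 0.37380, so δ = +21.950°.
cos H₀ = −tan(+8.3°) tan(+21.950°) = -0.0588, H₀ = 1.6296 rad.
Bracket: H₀ sin φ sin δ + cos φ cos δ sin H₀ = 1.6296×0.14436×0.37380 + 0.98953×0.92751×0.99827 = 0.087936 + 0.916211 = 1.004147.
Q̄ = (S₀/π) × [bracket] = (1361/π) × 1.004147 = 435.0 W/m².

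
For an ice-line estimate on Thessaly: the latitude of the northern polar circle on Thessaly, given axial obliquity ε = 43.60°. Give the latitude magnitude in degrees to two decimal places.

The polar circle is the lowest latitude that experiences at least one full rotation of continuous daylight at the northern-summer solstice; it lies at |φ| = 90° − ε = 90° − 43.60° = 46.40°.

46.40°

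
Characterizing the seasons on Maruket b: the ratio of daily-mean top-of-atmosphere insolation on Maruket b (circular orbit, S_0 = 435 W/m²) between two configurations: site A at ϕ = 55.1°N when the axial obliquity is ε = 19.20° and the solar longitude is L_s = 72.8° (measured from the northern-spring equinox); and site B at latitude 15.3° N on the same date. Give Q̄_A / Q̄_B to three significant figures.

— Configuration A (ϕ=+55.1°):
Solar declination: sin δ = sin ε · sin L_s = sin 19.20° × sin 72.8° = 0.31416, so δ = +18.310°.
cos h₀ = −tan(+55.1°) tan(+18.310°) = -0.4744, h₀ = 2.0650 rad.
Bracket: h₀ sin ϕ sin δ + cos ϕ cos δ sin h₀ = 2.0650×0.82015×0.31416 + 0.57215×0.94937×0.88033 = 0.532064 + 0.478179 = 1.010243.
Q̄ = (S_0/π) × [bracket] = (435/π) × 1.010243 = 139.88 W/m².
— Configuration B (ϕ=+15.3°):
cos h₀ = −tan(+15.3°) tan(+18.310°) = -0.0905, h₀ = 1.6614 rad.
Bracket: h₀ sin ϕ sin δ + cos ϕ cos δ sin h₀ = 1.6614×0.26387×0.31416 + 0.96456×0.94937×0.99589 = 0.137726 + 0.911961 = 1.049687.
Q̄ = (S_0/π) × [bracket] = (435/π) × 1.049687 = 145.34 W/m².
Ratio Q̄_A / Q̄_B = 139.88 / 145.34 = 0.9624.

Q̄_A / Q̄_B ≈ 0.962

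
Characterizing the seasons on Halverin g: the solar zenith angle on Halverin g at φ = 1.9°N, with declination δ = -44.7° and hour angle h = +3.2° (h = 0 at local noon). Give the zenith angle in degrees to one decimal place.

θ_z = 46.7°

cos θ_z = sin φ sin δ + cos φ cos δ cos h = -0.023321 + 0.709301 = 0.685980.
θ_z = arccos(0.685980) = 46.7°.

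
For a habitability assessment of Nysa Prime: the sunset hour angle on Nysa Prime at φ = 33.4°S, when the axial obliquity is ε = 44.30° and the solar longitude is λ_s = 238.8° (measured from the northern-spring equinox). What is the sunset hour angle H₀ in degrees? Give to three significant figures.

Solar declination: sin δ = sin ε · sin λ_s = sin 44.30° × sin 238.8° = -0.59740, so δ = -36.684°.
cos H₀ = −tan φ · tan δ = −tan(-33.4°) × tan(-36.684°) = -0.4912, so H₀ = 2.0843 rad = 119.42°.

H₀ = 119°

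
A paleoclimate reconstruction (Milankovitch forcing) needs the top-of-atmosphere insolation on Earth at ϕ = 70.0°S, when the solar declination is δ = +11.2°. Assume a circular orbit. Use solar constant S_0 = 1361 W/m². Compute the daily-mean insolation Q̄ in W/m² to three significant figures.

Q̄ ≈ 43.2 W/m²

cos h₀ = −tan(-70.0°) tan(+11.200°) = 0.5440, h₀ = 0.9956 rad.
Bracket: h₀ sin ϕ sin δ + cos ϕ cos δ sin h₀ = 0.9956×-0.93969×0.19423 + 0.34202×0.98096×0.83908 = -0.181713 + 0.281518 = 0.099805.
Q̄ = (S_0/π) × [bracket] = (1361/π) × 0.099805 = 43.24 W/m².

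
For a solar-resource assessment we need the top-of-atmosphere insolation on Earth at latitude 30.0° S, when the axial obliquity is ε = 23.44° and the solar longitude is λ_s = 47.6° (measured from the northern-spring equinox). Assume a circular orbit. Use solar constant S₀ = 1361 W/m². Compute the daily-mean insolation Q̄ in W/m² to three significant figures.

Solar declination: sin δ = sin ε · sin λ_s = sin 23.44° × sin 47.6° = 0.29375, so δ = +17.083°.
cos H₀ = −tan(-30.0°) tan(+17.083°) = 0.1774, H₀ = 1.3924 rad.
Bracket: H₀ sin φ sin δ + cos φ cos δ sin H₀ = 1.3924×-0.50000×0.29375 + 0.86603×0.95588×0.98413 = -0.204509 + 0.814683 = 0.610174.
Q̄ = (S₀/π) × [bracket] = (1361/π) × 0.610174 = 264.3 W/m².

Q̄ ≈ 264 W/m²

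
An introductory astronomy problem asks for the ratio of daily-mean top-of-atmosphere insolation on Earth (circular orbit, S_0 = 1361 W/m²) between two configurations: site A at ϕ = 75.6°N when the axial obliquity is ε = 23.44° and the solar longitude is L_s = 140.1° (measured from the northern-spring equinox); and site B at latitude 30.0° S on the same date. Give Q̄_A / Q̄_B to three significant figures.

— Configuration A (ϕ=+75.6°):
Solar declination: sin δ = sin ε · sin L_s = sin 23.44° × sin 140.1° = 0.25516, so δ = +14.783°.
cos h₀ = −tan(+75.6°) tan(+14.783°) = -1.0278 ≤ −1 ⇒ polar day, h₀ = π.
Bracket: h₀ sin ϕ sin δ + cos ϕ cos δ sin h₀ = 3.1416×0.96858×0.25516 + 0.24869×0.96690×0.00000 = 0.776424 + 0.000000 = 0.776424.
Q̄ = (S_0/π) × [bracket] = (1361/π) × 0.776424 = 336.36 W/m².
— Configuration B (ϕ=-30.0°):
cos h₀ = −tan(-30.0°) tan(+14.783°) = 0.1524, h₀ = 1.4178 rad.
Bracket: h₀ sin ϕ sin δ + cos ϕ cos δ sin h₀ = 1.4178×-0.50000×0.25516 + 0.86603×0.96690×0.98832 = -0.180883 + 0.827584 = 0.646701.
Q̄ = (S_0/π) × [bracket] = (1361/π) × 0.646701 = 280.16 W/m².
Ratio Q̄_A / Q̄_B = 336.36 / 280.16 = 1.201.

Q̄_A / Q̄_B ≈ 1.20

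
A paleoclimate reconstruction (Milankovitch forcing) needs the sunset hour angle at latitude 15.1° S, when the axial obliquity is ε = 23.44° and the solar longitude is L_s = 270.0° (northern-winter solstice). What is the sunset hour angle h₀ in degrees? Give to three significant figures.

Solar declination: sin δ = sin ε · sin L_s = sin 23.44° × sin 270.0° = -0.39779, so δ = -23.440°.
cos h₀ = −tan ϕ · tan δ = −tan(-15.1°) × tan(-23.440°) = -0.1170, so h₀ = 1.6881 rad = 96.72°.

h₀ = 96.7°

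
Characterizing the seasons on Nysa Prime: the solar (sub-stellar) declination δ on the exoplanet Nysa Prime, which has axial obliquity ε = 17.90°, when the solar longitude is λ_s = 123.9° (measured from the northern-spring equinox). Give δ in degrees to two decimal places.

sin δ = sin ε · sin λ_s = sin 17.90° × sin 123.9° = 0.255110.
δ = arcsin(0.255110) = +14.78°.

δ = +14.78°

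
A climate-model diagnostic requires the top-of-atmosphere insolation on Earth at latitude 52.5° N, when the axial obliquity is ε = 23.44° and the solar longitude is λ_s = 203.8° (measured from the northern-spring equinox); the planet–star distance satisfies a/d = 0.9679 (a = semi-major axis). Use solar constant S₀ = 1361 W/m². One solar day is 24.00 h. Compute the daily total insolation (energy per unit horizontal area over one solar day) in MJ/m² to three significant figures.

14.5 MJ/m²

Solar declination: sin δ = sin ε · sin λ_s = sin 23.44° × sin 203.8° = -0.16053, so δ = -9.237°.
cos H₀ = −tan(+52.5°) tan(-9.237°) = 0.2119, H₀ = 1.3572 rad.
Bracket: H₀ sin φ sin δ + cos φ cos δ sin H₀ = 1.3572×0.79335×-0.16053 + 0.60876×0.98703×0.97728 = -0.172848 + 0.587213 = 0.414365.
Inverse-square distance factor (a/d)² = 0.9679² = 0.936830.
Q̄ = (S₀/π) × 0.936830 × [bracket] = (1361/π) × 0.936830 × 0.414365 = 168.17 W/m².
Daily total = Q̄ × 24.00 h × 3600 s/h = 168.17 × 24.00 × 3600 / 10⁶ = 14.53 MJ/m².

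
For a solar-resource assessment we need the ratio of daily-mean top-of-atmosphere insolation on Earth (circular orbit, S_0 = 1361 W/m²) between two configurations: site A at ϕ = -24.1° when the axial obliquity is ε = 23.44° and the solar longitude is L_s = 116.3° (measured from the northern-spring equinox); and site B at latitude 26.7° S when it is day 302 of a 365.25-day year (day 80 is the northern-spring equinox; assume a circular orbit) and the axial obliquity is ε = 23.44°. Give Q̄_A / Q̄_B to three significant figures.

Q̄_A / Q̄_B ≈ 0.607

— Configuration A (ϕ=-24.1°):
Solar declination: sin δ = sin ε · sin L_s = sin 23.44° × sin 116.3° = 0.35661, so δ = +20.892°.
cos h₀ = −tan(-24.1°) tan(+20.892°) = 0.1707, h₀ = 1.3992 rad.
Bracket: h₀ sin ϕ sin δ + cos ϕ cos δ sin h₀ = 1.3992×-0.40833×0.35661 + 0.91283×0.93425×0.98532 = -0.203744 + 0.840292 = 0.636548.
Q̄ = (S_0/π) × [bracket] = (1361/π) × 0.636548 = 275.77 W/m².
— Configuration B (ϕ=-26.7°):
Solar longitude: L_s = 360° × (302 − 80)/365.25 = 218.809°.
sin δ = sin 23.44° × sin 218.809° = -0.24930, so δ = -14.436°.
cos h₀ = −tan(-26.7°) tan(-14.436°) = -0.1295, h₀ = 1.7006 rad.
Bracket: h₀ sin ϕ sin δ + cos ϕ cos δ sin h₀ = 1.7006×-0.44932×-0.24930 + 0.89337×0.96843×0.99158 = 0.190494 + 0.857882 = 1.048376.
Q̄ = (S_0/π) × [bracket] = (1361/π) × 1.048376 = 454.18 W/m².
Ratio Q̄_A / Q̄_B = 275.77 / 454.18 = 0.6072.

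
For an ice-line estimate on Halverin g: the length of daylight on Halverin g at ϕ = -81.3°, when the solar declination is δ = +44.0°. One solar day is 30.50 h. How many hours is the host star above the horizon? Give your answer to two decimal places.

0.00 h

cos h₀ = −tan ϕ · tan δ = 6.3108 ≥ 1, so the host star never rises (polar night) and h₀ = 0.
Daylight = 2h₀/(2π) × 30.50 h = (0.0000/π) × 30.50 = 0.00 h.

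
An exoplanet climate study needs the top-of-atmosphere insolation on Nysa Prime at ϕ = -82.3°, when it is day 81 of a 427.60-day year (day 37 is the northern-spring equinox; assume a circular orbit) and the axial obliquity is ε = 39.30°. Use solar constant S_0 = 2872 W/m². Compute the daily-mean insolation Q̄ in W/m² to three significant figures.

Q̄ ≈ 0.00 W/m²

Solar longitude: L_s = 360° × (81 − 37)/427.60 = 37.044°.
sin δ = sin 39.30° × sin 37.044° = 0.38157, so δ = +22.431°.
cos h₀ = −tan(-82.3°) tan(+22.431°) = 3.0531 ≥ 1 ⇒ polar night, h₀ = 0 and Q̄ = 0.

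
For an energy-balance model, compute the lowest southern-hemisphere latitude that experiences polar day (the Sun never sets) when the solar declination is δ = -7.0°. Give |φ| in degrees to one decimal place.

|φ| = 83.0°

Polar day requires cos H₀ = −tan φ tan δ ≤ −1, i.e. tan φ tan δ ≥ 1.
The boundary is |tan φ| · |tan δ| = 1, so |φ| = 90° − |δ| = 90° − 7.0° = 83.0° in the southern hemisphere.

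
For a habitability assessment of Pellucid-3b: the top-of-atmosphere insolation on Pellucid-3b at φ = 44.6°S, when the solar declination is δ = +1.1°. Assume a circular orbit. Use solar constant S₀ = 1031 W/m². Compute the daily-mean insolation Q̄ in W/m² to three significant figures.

cos H₀ = −tan(-44.6°) tan(+1.100°) = 0.0189, H₀ = 1.5519 rad.
Bracket: H₀ sin φ sin δ + cos φ cos δ sin H₀ = 1.5519×-0.70215×0.01920 + 0.71203×0.99982×0.99982 = -0.020922 + 0.711774 = 0.690852.
Q̄ = (S₀/π) × [bracket] = (1031/π) × 0.690852 = 226.7 W/m².

Q̄ ≈ 227 W/m²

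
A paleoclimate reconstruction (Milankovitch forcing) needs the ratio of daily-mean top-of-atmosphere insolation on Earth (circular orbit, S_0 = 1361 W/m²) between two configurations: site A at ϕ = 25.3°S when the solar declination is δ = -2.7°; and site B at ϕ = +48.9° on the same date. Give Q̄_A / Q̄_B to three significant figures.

— Configuration A (ϕ=-25.3°):
cos h₀ = −tan(-25.3°) tan(-2.700°) = -0.0223, h₀ = 1.5931 rad.
Bracket: h₀ sin ϕ sin δ + cos ϕ cos δ sin h₀ = 1.5931×-0.42736×-0.04711 + 0.90408×0.99889×0.99975 = 0.032074 + 0.902851 = 0.934925.
Q̄ = (S_0/π) × [bracket] = (1361/π) × 0.934925 = 405.03 W/m².
— Configuration B (ϕ=+48.9°):
cos h₀ = −tan(+48.9°) tan(-2.700°) = 0.0541, h₀ = 1.5167 rad.
Bracket: h₀ sin ϕ sin δ + cos ϕ cos δ sin h₀ = 1.5167×0.75356×-0.04711 + 0.65738×0.99889×0.99854 = -0.053843 + 0.655692 = 0.601849.
Q̄ = (S_0/π) × [bracket] = (1361/π) × 0.601849 = 260.73 W/m².
Ratio Q̄_A / Q̄_B = 405.03 / 260.73 = 1.553.

Q̄_A / Q̄_B ≈ 1.55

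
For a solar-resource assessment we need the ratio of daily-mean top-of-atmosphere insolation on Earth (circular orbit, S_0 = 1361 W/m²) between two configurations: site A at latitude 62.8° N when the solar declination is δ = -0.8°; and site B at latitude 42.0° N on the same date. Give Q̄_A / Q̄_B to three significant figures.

Q̄_A / Q̄_B ≈ 0.601

— Configuration A (ϕ=+62.8°):
cos h₀ = −tan(+62.8°) tan(-0.800°) = 0.0272, h₀ = 1.5436 rad.
Bracket: h₀ sin ϕ sin δ + cos ϕ cos δ sin h₀ = 1.5436×0.88942×-0.01396 + 0.45710×0.99990×0.99963 = -0.019166 + 0.456885 = 0.437719.
Q̄ = (S_0/π) × [bracket] = (1361/π) × 0.437719 = 189.63 W/m².
— Configuration B (ϕ=+42.0°):
cos h₀ = −tan(+42.0°) tan(-0.800°) = 0.0126, h₀ = 1.5582 rad.
Bracket: h₀ sin ϕ sin δ + cos ϕ cos δ sin h₀ = 1.5582×0.66913×-0.01396 + 0.74314×0.99990×0.99992 = -0.014555 + 0.743006 = 0.728451.
Q̄ = (S_0/π) × [bracket] = (1361/π) × 0.728451 = 315.58 W/m².
Ratio Q̄_A / Q̄_B = 189.63 / 315.58 = 0.6009.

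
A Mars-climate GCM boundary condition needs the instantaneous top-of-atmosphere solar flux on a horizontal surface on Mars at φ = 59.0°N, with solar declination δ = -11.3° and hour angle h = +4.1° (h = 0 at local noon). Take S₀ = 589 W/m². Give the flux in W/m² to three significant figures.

cos θ_z = sin φ sin δ + cos φ cos δ cos h = -0.167959 + 0.503761 = 0.335802.
Flux = S₀ · cos θ_z = 589 × 0.335802 = 197.8 W/m².

198 W/m²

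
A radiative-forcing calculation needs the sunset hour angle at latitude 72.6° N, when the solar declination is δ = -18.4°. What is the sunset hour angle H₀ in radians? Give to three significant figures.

H₀ = 0.00 rad

cos H₀ = −tan φ · tan δ = 1.0615 ≥ 1, so the Sun never rises (polar night) and H₀ = 0.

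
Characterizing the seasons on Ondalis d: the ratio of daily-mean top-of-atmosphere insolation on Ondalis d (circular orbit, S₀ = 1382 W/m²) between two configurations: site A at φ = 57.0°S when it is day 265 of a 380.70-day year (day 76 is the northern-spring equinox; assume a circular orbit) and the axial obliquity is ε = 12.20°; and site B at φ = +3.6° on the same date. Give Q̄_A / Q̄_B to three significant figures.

— Configuration A (φ=-57.0°):
Solar longitude: λ_s = 360° × (265 − 76)/380.70 = 178.723°.
sin δ = sin 12.20° × sin 178.723° = 0.00471, so δ = +0.270°.
cos H₀ = −tan(-57.0°) tan(+0.270°) = 0.0072, H₀ = 1.5635 rad.
Bracket: H₀ sin φ sin δ + cos φ cos δ sin H₀ = 1.5635×-0.83867×0.00471 + 0.54464×0.99999×0.99997 = -0.006176 + 0.544618 = 0.538442.
Q̄ = (S₀/π) × [bracket] = (1382/π) × 0.538442 = 236.86 W/m².
— Configuration B (φ=+3.6°):
cos H₀ = −tan(+3.6°) tan(+0.270°) = -0.0003, H₀ = 1.5711 rad.
Bracket: H₀ sin φ sin δ + cos φ cos δ sin H₀ = 1.5711×0.06279×0.00471 + 0.99803×0.99999×1.00000 = 0.000465 + 0.998020 = 0.998485.
Q̄ = (S₀/π) × [bracket] = (1382/π) × 0.998485 = 439.24 W/m².
Ratio Q̄_A / Q̄_B = 236.86 / 439.24 = 0.5392.

Q̄_A / Q̄_B ≈ 0.539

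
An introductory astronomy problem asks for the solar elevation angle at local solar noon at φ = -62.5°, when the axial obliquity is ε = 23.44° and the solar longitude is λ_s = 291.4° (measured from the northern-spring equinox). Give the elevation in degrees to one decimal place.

Solar declination: sin δ = sin ε · sin λ_s = sin 23.44° × sin 291.4° = -0.37036, so δ = -21.738°.
At local noon the hour angle is zero, so the zenith angle equals |φ − δ| = |-62.5° − (-21.738°)| = 40.762°.
Elevation = 90° − 40.762° = 49.2°.

49.2°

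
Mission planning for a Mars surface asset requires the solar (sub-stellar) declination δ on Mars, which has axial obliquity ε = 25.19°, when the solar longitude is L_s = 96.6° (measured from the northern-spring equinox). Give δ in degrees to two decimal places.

sin δ = sin ε · sin L_s = sin 25.19° × sin 96.6° = 0.422801.
δ = arcsin(0.422801) = +25.01°.

δ = +25.01°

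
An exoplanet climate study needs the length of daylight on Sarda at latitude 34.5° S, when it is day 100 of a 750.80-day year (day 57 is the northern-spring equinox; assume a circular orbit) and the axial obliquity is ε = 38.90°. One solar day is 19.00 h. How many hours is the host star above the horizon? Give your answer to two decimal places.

Solar longitude: L_s = 360° × (100 − 57)/750.80 = 20.618°.
sin δ = sin 38.90° × sin 20.618° = 0.22113, so δ = +12.775°.
cos h₀ = −tan ϕ · tan δ = −tan(-34.5°) × tan(+12.775°) = 0.1558, so h₀ = 1.4143 rad = 81.03°.
Daylight = 2h₀/(2π) × 19.00 h = (1.4143/π) × 19.00 = 8.55 h.

8.55 h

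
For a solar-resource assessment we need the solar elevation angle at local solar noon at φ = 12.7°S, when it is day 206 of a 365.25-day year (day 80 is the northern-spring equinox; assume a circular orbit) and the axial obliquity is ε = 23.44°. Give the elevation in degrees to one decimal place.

58.1°

Solar longitude: λ_s = 360° × (206 − 80)/365.25 = 124.189°.
sin δ = sin 23.44° × sin 124.189° = 0.32905, so δ = +19.211°.
At local noon the hour angle is zero, so the zenith angle equals |φ − δ| = |-12.7° − (+19.211°)| = 31.911°.
Elevation = 90° − 31.911° = 58.1°.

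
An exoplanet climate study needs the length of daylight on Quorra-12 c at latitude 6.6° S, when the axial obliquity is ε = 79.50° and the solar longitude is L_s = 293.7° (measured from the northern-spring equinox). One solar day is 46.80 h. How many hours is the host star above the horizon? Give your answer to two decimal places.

27.00 h

Solar declination: sin δ = sin ε · sin L_s = sin 79.50° × sin 293.7° = -0.90033, so δ = -64.201°.
cos h₀ = −tan ϕ · tan δ = −tan(-6.6°) × tan(-64.201°) = -0.2394, so h₀ = 1.8125 rad = 103.85°.
Daylight = 2h₀/(2π) × 46.80 h = (1.8125/π) × 46.80 = 27.00 h.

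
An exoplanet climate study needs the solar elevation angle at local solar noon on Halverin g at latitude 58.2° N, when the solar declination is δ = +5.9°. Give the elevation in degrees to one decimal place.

37.7°

At local noon the hour angle is zero, so the zenith angle equals |φ − δ| = |+58.2° − (+5.900°)| = 52.300°.
Elevation = 90° − 52.300° = 37.7°.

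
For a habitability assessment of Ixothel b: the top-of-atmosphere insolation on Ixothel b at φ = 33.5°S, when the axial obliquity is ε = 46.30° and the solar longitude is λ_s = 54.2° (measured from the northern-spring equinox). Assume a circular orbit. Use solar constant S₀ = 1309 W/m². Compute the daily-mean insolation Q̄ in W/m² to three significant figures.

Solar declination: sin δ = sin ε · sin λ_s = sin 46.30° × sin 54.2° = 0.58637, so δ = +35.900°.
cos H₀ = −tan(-33.5°) tan(+35.900°) = 0.4791, H₀ = 1.0711 rad.
Bracket: H₀ sin φ sin δ + cos φ cos δ sin H₀ = 1.0711×-0.55194×0.58637 + 0.83389×0.81004×0.87775 = -0.346652 + 0.592906 = 0.246254.
Q̄ = (S₀/π) × [bracket] = (1309/π) × 0.246254 = 102.6 W/m².

Q̄ ≈ 103 W/m²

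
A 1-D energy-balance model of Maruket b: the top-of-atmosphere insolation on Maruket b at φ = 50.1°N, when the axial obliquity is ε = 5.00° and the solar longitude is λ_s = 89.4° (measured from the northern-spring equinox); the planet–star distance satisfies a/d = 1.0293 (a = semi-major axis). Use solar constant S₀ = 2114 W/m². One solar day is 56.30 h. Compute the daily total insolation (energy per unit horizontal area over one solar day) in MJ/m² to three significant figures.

108 MJ/m²

Solar declination: sin δ = sin ε · sin λ_s = sin 5.00° × sin 89.4° = 0.08715, so δ = +5.000°.
cos H₀ = −tan(+50.1°) tan(+5.000°) = -0.1046, H₀ = 1.6756 rad.
Bracket: H₀ sin φ sin δ + cos φ cos δ sin H₀ = 1.6756×0.76717×0.08715 + 0.64145×0.99620×0.99451 = 0.112029 + 0.635504 = 0.747533.
Inverse-square distance factor (a/d)² = 1.0293² = 1.059458.
Q̄ = (S₀/π) × 1.059458 × [bracket] = (2114/π) × 1.059458 × 0.747533 = 532.93 W/m².
Daily total = Q̄ × 56.30 h × 3600 s/h = 532.93 × 56.30 × 3600 / 10⁶ = 108.0 MJ/m².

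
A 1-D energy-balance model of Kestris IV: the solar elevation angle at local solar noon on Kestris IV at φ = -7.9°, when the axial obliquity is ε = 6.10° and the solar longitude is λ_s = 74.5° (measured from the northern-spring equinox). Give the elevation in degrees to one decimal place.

Solar declination: sin δ = sin ε · sin λ_s = sin 6.10° × sin 74.5° = 0.10240, so δ = +5.877°.
At local noon the hour angle is zero, so the zenith angle equals |φ − δ| = |-7.9° − (+5.877°)| = 13.777°.
Elevation = 90° − 13.777° = 76.2°.

76.2°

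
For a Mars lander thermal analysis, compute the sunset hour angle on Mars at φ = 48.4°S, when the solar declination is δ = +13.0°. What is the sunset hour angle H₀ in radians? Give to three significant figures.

H₀ = 1.31 rad

cos H₀ = −tan φ · tan δ = −tan(-48.4°) × tan(+13.000°) = 0.2600, so H₀ = 1.3077 rad = 74.93°.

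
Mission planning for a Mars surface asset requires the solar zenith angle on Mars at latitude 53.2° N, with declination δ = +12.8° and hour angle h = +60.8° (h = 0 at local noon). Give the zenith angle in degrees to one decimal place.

cos θ_z = sin ϕ sin δ + cos ϕ cos δ cos h = 0.177401 + 0.284977 = 0.462378.
θ_z = arccos(0.462378) = 62.5°.

θ_z = 62.5°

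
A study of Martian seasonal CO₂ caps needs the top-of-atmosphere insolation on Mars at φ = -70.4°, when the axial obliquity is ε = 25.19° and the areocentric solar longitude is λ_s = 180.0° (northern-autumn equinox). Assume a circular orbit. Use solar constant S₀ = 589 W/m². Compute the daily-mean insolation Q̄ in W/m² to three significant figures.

sin δ = sin 25.19° × sin 180.0° = 0.00000, so δ = +0.000°.
cos H₀ = −tan(-70.4°) tan(+0.000°) = 0.0000, H₀ = 1.5708 rad.
Bracket: H₀ sin φ sin δ + cos φ cos δ sin H₀ = 1.5708×-0.94206×0.00000 + 0.33545×1.00000×1.00000 = -0.000000 + 0.335450 = 0.335450.
Q̄ = (S₀/π) × [bracket] = (589/π) × 0.335450 = 62.89 W/m².

Q̄ ≈ 62.9 W/m²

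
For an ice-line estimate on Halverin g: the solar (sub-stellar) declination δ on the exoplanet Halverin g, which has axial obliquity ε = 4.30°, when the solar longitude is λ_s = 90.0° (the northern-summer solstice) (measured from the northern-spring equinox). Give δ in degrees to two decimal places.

sin δ = sin ε · sin λ_s = sin 4.30° × sin 90.0° = 0.074979.
δ = arcsin(0.074979) = +4.30°.

δ = +4.30°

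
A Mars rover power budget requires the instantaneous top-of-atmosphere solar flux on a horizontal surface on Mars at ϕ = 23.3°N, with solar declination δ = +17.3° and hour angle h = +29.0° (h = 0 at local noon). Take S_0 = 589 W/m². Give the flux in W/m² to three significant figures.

cos θ_z = sin ϕ sin δ + cos ϕ cos δ cos h = 0.117625 + 0.766951 = 0.884576.
Flux = S_0 · cos θ_z = 589 × 0.884576 = 521.0 W/m².

521 W/m²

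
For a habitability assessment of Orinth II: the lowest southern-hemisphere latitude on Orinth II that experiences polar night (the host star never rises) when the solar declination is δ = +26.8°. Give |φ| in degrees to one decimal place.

Polar night requires cos H₀ = −tan φ tan δ ≥ 1, i.e. tan φ tan δ ≤ −1.
The boundary is |tan φ| · |tan δ| = 1, so |φ| = 90° − |δ| = 90° − 26.8° = 63.2° in the southern hemisphere.

|φ| = 63.2°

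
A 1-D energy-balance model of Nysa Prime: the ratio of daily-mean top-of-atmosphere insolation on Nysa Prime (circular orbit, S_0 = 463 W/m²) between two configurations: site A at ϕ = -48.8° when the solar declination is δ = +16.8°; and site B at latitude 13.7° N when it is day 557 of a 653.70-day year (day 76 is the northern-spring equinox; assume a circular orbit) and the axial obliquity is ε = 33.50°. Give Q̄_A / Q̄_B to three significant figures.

— Configuration A (ϕ=-48.8°):
cos h₀ = −tan(-48.8°) tan(+16.800°) = 0.3449, h₀ = 1.2187 rad.
Bracket: h₀ sin ϕ sin δ + cos ϕ cos δ sin h₀ = 1.2187×-0.75241×0.28903 + 0.65869×0.95732×0.93865 = -0.265030 + 0.591891 = 0.326861.
Q̄ = (S_0/π) × [bracket] = (463/π) × 0.326861 = 48.172 W/m².
— Configuration B (ϕ=+13.7°):
Solar longitude: L_s = 360° × (557 − 76)/653.70 = 264.892°.
sin δ = sin 33.50° × sin 264.892° = -0.54975, so δ = -33.350°.
cos h₀ = −tan(+13.7°) tan(-33.350°) = 0.1604, h₀ = 1.4097 rad.
Bracket: h₀ sin ϕ sin δ + cos ϕ cos δ sin h₀ = 1.4097×0.23684×-0.54975 + 0.97155×0.83533×0.98705 = -0.183547 + 0.801055 = 0.617508.
Q̄ = (S_0/π) × [bracket] = (463/π) × 0.617508 = 91.007 W/m².
Ratio Q̄_A / Q̄_B = 48.172 / 91.007 = 0.5293.

Q̄_A / Q̄_B ≈ 0.529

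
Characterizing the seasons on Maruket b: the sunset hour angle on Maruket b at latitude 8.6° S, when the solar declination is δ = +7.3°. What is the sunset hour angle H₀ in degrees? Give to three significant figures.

H₀ = 88.9°

cos H₀ = −tan φ · tan δ = −tan(-8.6°) × tan(+7.300°) = 0.0194, so H₀ = 1.5514 rad = 88.89°.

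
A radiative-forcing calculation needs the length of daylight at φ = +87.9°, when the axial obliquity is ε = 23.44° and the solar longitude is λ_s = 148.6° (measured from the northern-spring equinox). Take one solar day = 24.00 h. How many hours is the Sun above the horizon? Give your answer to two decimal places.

Solar declination: sin δ = sin ε · sin λ_s = sin 23.44° × sin 148.6° = 0.20725, so δ = +11.961°.
Sunrise equation: cos H₀ = −tan φ · tan δ = -5.7775 ≤ −1, so the Sun never sets (polar day) and H₀ = π.
Daylight = 2H₀/(2π) × 24.00 h = (3.1416/π) × 24.00 = 24.00 h.

24.00 h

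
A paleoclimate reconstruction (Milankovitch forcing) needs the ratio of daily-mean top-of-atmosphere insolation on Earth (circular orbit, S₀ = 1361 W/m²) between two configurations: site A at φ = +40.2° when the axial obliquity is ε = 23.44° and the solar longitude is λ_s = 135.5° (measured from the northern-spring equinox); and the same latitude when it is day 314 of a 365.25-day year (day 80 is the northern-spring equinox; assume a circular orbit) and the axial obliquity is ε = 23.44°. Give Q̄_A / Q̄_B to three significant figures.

— Configuration A (φ=+40.2°):
Solar declination: sin δ = sin ε · sin λ_s = sin 23.44° × sin 135.5° = 0.27881, so δ = +16.189°.
cos H₀ = −tan(+40.2°) tan(+16.189°) = -0.2453, H₀ = 1.8187 rad.
Bracket: H₀ sin φ sin δ + cos φ cos δ sin H₀ = 1.8187×0.64546×0.27881 + 0.76380×0.96035×0.96944 = 0.327295 + 0.711099 = 1.038394.
Q̄ = (S₀/π) × [bracket] = (1361/π) × 1.038394 = 449.85 W/m².
— Configuration B (φ=+40.2°):
Solar longitude: λ_s = 360° × (314 − 80)/365.25 = 230.637°.
sin δ = sin 23.44° × sin 230.637° = -0.30755, so δ = -17.911°.
cos H₀ = −tan(+40.2°) tan(-17.911°) = 0.2731, H₀ = 1.2941 rad.
Bracket: H₀ sin φ sin δ + cos φ cos δ sin H₀ = 1.2941×0.64546×-0.30755 + 0.76380×0.95153×0.96198 = -0.256893 + 0.699146 = 0.442253.
Q̄ = (S₀/π) × [bracket] = (1361/π) × 0.442253 = 191.59 W/m².
Ratio Q̄_A / Q̄_B = 449.85 / 191.59 = 2.348.

Q̄_A / Q̄_B ≈ 2.35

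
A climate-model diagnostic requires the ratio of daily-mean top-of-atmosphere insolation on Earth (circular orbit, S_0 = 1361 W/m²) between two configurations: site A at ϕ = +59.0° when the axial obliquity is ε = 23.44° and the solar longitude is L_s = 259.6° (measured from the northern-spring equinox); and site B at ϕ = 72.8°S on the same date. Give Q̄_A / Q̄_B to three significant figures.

Q̄_A / Q̄_B ≈ 0.0611

— Configuration A (ϕ=+59.0°):
Solar declination: sin δ = sin ε · sin L_s = sin 23.44° × sin 259.6° = -0.39125, so δ = -23.033°.
cos h₀ = −tan(+59.0°) tan(-23.033°) = 0.7076, h₀ = 0.7848 rad.
Bracket: h₀ sin ϕ sin δ + cos ϕ cos δ sin h₀ = 0.7848×0.85717×-0.39125 + 0.51504×0.92028×0.70665 = -0.263197 + 0.334939 = 0.071742.
Q̄ = (S_0/π) × [bracket] = (1361/π) × 0.071742 = 31.080 W/m².
— Configuration B (ϕ=-72.8°):
cos h₀ = −tan(-72.8°) tan(-23.033°) = -1.3734 ≤ −1 ⇒ polar day, h₀ = π.
Bracket: h₀ sin ϕ sin δ + cos ϕ cos δ sin h₀ = 3.1416×-0.95528×-0.39125 + 0.29571×0.92028×0.00000 = 1.174183 + 0.000000 = 1.174183.
Q̄ = (S_0/π) × [bracket] = (1361/π) × 1.174183 = 508.68 W/m².
Ratio Q̄_A / Q̄_B = 31.080 / 508.68 = 0.06110.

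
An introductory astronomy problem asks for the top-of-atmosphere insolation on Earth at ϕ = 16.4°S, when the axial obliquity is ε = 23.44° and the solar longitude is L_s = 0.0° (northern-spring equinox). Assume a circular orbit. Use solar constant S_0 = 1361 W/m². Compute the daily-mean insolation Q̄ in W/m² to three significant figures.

Q̄ ≈ 416 W/m²

Solar declination: sin δ = sin ε · sin L_s = sin 23.44° × sin 0.0° = 0.00000, so δ = +0.000°.
cos h₀ = −tan(-16.4°) tan(+0.000°) = 0.0000, h₀ = 1.5708 rad.
Bracket: h₀ sin ϕ sin δ + cos ϕ cos δ sin h₀ = 1.5708×-0.28234×0.00000 + 0.95931×1.00000×1.00000 = -0.000000 + 0.959310 = 0.959310.
Q̄ = (S_0/π) × [bracket] = (1361/π) × 0.959310 = 415.6 W/m².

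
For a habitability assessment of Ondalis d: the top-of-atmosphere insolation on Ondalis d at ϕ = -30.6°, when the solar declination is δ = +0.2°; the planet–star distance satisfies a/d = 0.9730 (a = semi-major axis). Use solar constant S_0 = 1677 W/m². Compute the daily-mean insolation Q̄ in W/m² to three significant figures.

Q̄ ≈ 434 W/m²

cos h₀ = −tan(-30.6°) tan(+0.200°) = 0.0021, h₀ = 1.5687 rad.
Bracket: h₀ sin ϕ sin δ + cos ϕ cos δ sin h₀ = 1.5687×-0.50904×0.00349 + 0.86074×0.99999×1.00000 = -0.002787 + 0.860731 = 0.857944.
Inverse-square distance factor (a/d)² = 0.9730² = 0.946729.
Q̄ = (S_0/π) × 0.946729 × [bracket] = (1677/π) × 0.946729 × 0.857944 = 433.6 W/m².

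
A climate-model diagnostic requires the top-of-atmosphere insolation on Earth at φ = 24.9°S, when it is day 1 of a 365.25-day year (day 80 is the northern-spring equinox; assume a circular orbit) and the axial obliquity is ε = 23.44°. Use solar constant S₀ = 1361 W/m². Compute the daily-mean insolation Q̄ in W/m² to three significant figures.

Solar longitude: λ_s = 360° × (1 − 80)/365.25 = -77.864°, i.e. -77.864° + 360° = 282.136°.
sin δ = sin 23.44° × sin 282.136° = -0.38890, so δ = -22.886°.
cos H₀ = −tan(-24.9°) tan(-22.886°) = -0.1959, H₀ = 1.7680 rad.
Bracket: H₀ sin φ sin δ + cos φ cos δ sin H₀ = 1.7680×-0.42104×-0.38890 + 0.90704×0.92128×0.98061 = 0.289497 + 0.819435 = 1.108932.
Q̄ = (S₀/π) × [bracket] = (1361/π) × 1.108932 = 480.4 W/m².

Q̄ ≈ 480 W/m²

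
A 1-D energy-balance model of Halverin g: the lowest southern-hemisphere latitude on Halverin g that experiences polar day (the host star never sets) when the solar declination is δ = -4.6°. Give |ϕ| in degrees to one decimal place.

Polar day requires cos h₀ = −tan ϕ tan δ ≤ −1, i.e. tan ϕ tan δ ≥ 1.
The boundary is |tan ϕ| · |tan δ| = 1, so |ϕ| = 90° − |δ| = 90° − 4.6° = 85.4° in the southern hemisphere.

|ϕ| = 85.4°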